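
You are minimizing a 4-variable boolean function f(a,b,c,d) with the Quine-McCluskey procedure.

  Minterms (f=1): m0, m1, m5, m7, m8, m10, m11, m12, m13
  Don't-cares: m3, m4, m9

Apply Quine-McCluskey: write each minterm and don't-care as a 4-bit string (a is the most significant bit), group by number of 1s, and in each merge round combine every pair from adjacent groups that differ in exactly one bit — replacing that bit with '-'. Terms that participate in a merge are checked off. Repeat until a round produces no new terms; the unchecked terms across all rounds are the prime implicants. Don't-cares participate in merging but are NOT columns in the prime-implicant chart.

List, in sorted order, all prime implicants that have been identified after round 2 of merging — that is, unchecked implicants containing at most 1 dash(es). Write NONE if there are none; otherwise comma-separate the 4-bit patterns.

size-2^0 implicants → 0000(✓)  0001(✓)  0011(✓)  0100(✓)  0101(✓)  0111(✓)  1000(✓)  1001(✓)  1010(✓)  1011(✓)  1100(✓)  1101(✓)
size-2^1 implicants → -000(✓)  -001(✓)  -011(✓)  -100(✓)  -101(✓)  0-00(✓)  0-01(✓)  0-11(✓)  00-1(✓)  000-(✓)  01-1(✓)  010-(✓)  1-00(✓)  1-01(✓)  10-0(✓)  10-1(✓)  100-(✓)  101-(✓)  110-(✓)
size-2^2 implicants → --00(✓)  --01(✓)  -0-1  -00-(✓)  -10-(✓)  0--1  0-0-(✓)  1-0-(✓)  10--
size-2^3 implicants → --0-
Unchecked terms (primes): --0-, -0-1, 0--1, 10--

NONE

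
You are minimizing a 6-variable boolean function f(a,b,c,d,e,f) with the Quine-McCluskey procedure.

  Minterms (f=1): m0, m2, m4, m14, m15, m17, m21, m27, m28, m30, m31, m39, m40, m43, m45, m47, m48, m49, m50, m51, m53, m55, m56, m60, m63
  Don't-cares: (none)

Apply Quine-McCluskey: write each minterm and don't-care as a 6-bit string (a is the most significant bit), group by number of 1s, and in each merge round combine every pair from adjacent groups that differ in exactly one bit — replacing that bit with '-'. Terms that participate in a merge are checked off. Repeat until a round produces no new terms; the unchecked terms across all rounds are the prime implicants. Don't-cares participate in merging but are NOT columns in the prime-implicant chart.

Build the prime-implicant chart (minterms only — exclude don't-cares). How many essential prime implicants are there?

size-2^0 implicants → 000000(✓)  000010(✓)  000100(✓)  001110(✓)  001111(✓)  010001(✓)  010101(✓)  011011(✓)  011100(✓)  011110(✓)  011111(✓)  100111(✓)  101000(✓)  101011(✓)  101101(✓)  101111(✓)  110000(✓)  110001(✓)  110010(✓)  110011(✓)  110101(✓)  110111(✓)  111000(✓)  111100(✓)  111111(✓)
size-2^1 implicants → -01111(✓)  -10001(✓)  -10101(✓)  -11100  -11111(✓)  0-1110(✓)  0-1111(✓)  000-00  0000-0  00111-(✓)  010-01(✓)  011-11  0111-0  01111-(✓)  1-0111(✓)  1-1000  1-1111(✓)  10-111(✓)  101-11  1011-1  11-000  11-111(✓)  110-01(✓)  110-11(✓)  1100-0(✓)  1100-1(✓)  11000-(✓)  11001-(✓)  1101-1(✓)  111-00
size-2^2 implicants → --1111  -10-01  0-111-  1--111  110--1  1100--
Unchecked terms (primes): --1111, -10-01, -11100, 0-111-, 000-00, 0000-0, 011-11, 0111-0, 1--111, 1-1000, 101-11, 1011-1, 11-000, 110--1, 1100--, 111-00
Minterm coverage:
  m0 ⊆ 000-00,0000-0
  m2 ⊆ 0000-0 [E]
  m4 ⊆ 000-00 [E]
  m14 ⊆ 0-111- [E]
  m15 ⊆ --1111,0-111-
  m17 ⊆ -10-01 [E]
  m21 ⊆ -10-01 [E]
  m27 ⊆ 011-11 [E]
  m28 ⊆ -11100,0111-0
  m30 ⊆ 0-111-,0111-0
  m31 ⊆ --1111,0-111-,011-11
  m39 ⊆ 1--111 [E]
  m40 ⊆ 1-1000 [E]
  m43 ⊆ 101-11 [E]
  m45 ⊆ 1011-1 [E]
  m47 ⊆ --1111,1--111,101-11,1011-1
  m48 ⊆ 11-000,1100--
  m49 ⊆ -10-01,110--1,1100--
  m50 ⊆ 1100-- [E]
  m51 ⊆ 110--1,1100--
  m53 ⊆ -10-01,110--1
  m55 ⊆ 1--111,110--1
  m56 ⊆ 1-1000,11-000,111-00
  m60 ⊆ -11100,111-00
  m63 ⊆ --1111,1--111
E = {-10-01, 0-111-, 000-00, 0000-0, 011-11, 1--111, 1-1000, 101-11, 1011-1, 1100--}

10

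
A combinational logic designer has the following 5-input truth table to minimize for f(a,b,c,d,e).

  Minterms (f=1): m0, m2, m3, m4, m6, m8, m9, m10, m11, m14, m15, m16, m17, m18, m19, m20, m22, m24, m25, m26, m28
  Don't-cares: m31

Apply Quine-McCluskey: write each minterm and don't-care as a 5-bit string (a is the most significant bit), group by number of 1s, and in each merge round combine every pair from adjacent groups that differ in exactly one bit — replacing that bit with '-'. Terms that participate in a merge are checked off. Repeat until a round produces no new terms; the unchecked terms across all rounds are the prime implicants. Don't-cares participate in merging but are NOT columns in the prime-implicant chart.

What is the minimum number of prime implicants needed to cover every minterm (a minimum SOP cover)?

Round 0: 00000✓ 00010✓ 00011✓ 00100✓ 00110✓ 01000✓ 01001✓ 01010✓ 01011✓ 01110✓ 01111✓ 10000✓ 10001✓ 10010✓ 10011✓ 10100✓ 10110✓ 11000✓ 11001✓ 11010✓ 11100✓ 11111✓
Round 1: -0000✓ -0010✓ -0011✓ -0100✓ -0110✓ -1000✓ -1001✓ -1010✓ -1111 0-000✓ 0-010✓ 0-011✓ 0-110✓ 00-00✓ 00-10✓ 000-0✓ 0001-✓ 001-0✓ 01-10✓ 01-11✓ 010-0✓ 010-1✓ 0100-✓ 0101-✓ 0111-✓ 1-000✓ 1-001✓ 1-010✓ 1-100✓ 10-00✓ 10-10✓ 100-0✓ 100-1✓ 1000-✓ 1001-✓ 101-0✓ 11-00✓ 110-0✓ 1100-✓
Round 2: --000✓ --010✓ -0-00✓ -0-10✓ -00-0✓ -001- -01-0✓ -10-0✓ -100- 0--10 0-0-0✓ 0-01- 00--0✓ 01-1- 010-- 1--00 1-0-0✓ 1-00- 10--0✓ 100--
Round 3: --0-0 -0--0
PIs = {--0-0, -0--0, -001-, -100-, -1111, 0--10, 0-01-, 01-1-, 010--, 1--00, 1-00-, 100--}
Coverage chart:
  m0: --0-0,-0--0
  m2: --0-0,-0--0,-001-,0--10,0-01-
  m3: -001-,0-01-
  m4: -0--0 ←essential
  m6: -0--0,0--10
  m8: --0-0,-100-,010--
  m9: -100-,010--
  m10: --0-0,0--10,0-01-,01-1-,010--
  m11: 0-01-,01-1-,010--
  m14: 0--10,01-1-
  m15: -1111,01-1-
  m16: --0-0,-0--0,1--00,1-00-,100--
  m17: 1-00-,100--
  m18: --0-0,-0--0,-001-,100--
  m19: -001-,100--
  m20: -0--0,1--00
  m22: -0--0 ←essential
  m24: --0-0,-100-,1--00,1-00-
  m25: -100-,1-00-
  m26: --0-0 ←essential
  m28: 1--00 ←essential
Essential: --0-0, -0--0, 1--00
Petrick residual → -001-, -100-, 01-1-, 1-00-
Min cover (7 terms): c'e' + b'e' + b'c'd + bc'd' + a'bd + ad'e' + ac'd'

7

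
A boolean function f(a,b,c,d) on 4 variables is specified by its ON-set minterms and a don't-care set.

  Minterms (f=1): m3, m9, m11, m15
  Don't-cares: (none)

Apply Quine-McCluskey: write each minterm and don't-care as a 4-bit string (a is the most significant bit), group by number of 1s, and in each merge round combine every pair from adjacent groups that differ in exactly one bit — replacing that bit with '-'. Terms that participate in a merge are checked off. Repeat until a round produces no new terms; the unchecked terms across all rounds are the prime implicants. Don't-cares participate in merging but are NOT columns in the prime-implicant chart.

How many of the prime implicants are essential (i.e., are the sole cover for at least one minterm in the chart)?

3

Round 0: 0011✓ 1001✓ 1011✓ 1111✓
Round 1: -011 1-11 10-1
PIs = {-011, 1-11, 10-1}
Coverage chart:
  m3: -011 ←essential
  m9: 10-1 ←essential
  m11: -011,1-11,10-1
  m15: 1-11 ←essential
Essential: -011, 1-11, 10-1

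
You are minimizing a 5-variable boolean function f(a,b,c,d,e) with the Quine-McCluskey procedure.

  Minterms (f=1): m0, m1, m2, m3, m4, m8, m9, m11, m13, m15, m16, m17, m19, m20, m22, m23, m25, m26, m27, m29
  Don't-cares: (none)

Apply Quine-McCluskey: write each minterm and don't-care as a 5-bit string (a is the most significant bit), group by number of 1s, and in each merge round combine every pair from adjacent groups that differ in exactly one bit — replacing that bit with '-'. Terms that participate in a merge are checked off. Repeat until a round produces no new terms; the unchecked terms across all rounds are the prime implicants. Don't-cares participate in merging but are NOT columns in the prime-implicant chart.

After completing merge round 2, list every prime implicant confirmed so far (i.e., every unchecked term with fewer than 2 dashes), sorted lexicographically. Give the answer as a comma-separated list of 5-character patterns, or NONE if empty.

Round 0: 00000✓ 00001✓ 00010✓ 00011✓ 00100✓ 01000✓ 01001✓ 01011✓ 01101✓ 01111✓ 10000✓ 10001✓ 10011✓ 10100✓ 10110✓ 10111✓ 11001✓ 11010✓ 11011✓ 11101✓
Round 1: -0000✓ -0001✓ -0011✓ -0100✓ -1001✓ -1011✓ -1101✓ 0-000✓ 0-001✓ 0-011✓ 00-00✓ 000-0✓ 000-1✓ 0000-✓ 0001-✓ 01-01✓ 01-11✓ 010-1✓ 0100-✓ 011-1✓ 1-001✓ 1-011✓ 10-00✓ 10-11 100-1✓ 1000-✓ 101-0 1011- 11-01✓ 110-1✓ 1101-
Round 2: --001✓ --011✓ -0-00 -00-1✓ -000- -1-01 -10-1✓ 0-0-1✓ 0-00- 000-- 01--1 1-0-1✓
Round 3: --0-1
PIs = {--0-1, -0-00, -000-, -1-01, 0-00-, 000--, 01--1, 10-11, 101-0, 1011-, 1101-}

10-11, 101-0, 1011-, 1101-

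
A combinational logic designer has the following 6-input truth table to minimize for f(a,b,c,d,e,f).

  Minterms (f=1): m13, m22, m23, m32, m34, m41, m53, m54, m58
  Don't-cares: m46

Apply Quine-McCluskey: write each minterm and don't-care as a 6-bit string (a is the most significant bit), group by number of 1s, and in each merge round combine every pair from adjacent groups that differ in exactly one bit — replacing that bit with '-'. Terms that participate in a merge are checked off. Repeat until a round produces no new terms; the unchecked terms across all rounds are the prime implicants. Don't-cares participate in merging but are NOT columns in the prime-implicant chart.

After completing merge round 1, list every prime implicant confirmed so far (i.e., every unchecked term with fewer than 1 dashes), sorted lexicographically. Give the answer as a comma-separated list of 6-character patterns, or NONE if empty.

001101, 101001, 101110, 110101, 111010

Round 0: 001101 010110✓ 010111✓ 100000✓ 100010✓ 101001 101110 110101 110110✓ 111010
Round 1: -10110 01011- 1000-0
PIs = {-10110, 001101, 01011-, 1000-0, 101001, 101110, 110101, 111010}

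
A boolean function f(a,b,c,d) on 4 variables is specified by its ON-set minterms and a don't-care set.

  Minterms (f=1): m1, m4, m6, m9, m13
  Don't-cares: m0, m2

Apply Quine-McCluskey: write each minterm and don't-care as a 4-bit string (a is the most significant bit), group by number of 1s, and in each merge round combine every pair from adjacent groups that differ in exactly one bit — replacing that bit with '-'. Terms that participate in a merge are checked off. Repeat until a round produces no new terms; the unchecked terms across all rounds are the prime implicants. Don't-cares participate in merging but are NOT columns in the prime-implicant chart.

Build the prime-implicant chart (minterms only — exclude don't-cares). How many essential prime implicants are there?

[col 0] 0000*, 0001*, 0010*, 0100*, 0110*, 1001*, 1101*
[col 1] -001, 0-00*, 0-10*, 00-0*, 000-, 01-0*, 1-01
[col 2] 0--0
Prime implicants: -001, 0--0, 000-, 1-01
PI chart (minterm → PIs covering it):
  1 | -001,000-
  4 | 0--0  (sole → essential)
  6 | 0--0  (sole → essential)
  9 | -001,1-01
  13 | 1-01  (sole → essential)
Essential prime implicants: 0--0, 1-01

2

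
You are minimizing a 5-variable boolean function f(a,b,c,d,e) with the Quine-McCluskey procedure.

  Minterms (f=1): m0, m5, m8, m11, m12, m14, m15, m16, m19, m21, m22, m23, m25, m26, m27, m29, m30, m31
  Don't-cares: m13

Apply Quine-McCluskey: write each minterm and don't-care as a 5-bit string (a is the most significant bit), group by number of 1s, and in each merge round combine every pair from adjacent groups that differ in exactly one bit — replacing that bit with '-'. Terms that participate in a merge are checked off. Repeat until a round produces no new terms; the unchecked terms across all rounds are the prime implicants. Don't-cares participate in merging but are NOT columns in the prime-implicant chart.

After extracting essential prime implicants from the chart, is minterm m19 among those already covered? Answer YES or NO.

Round 0: 00000✓ 00101✓ 01000✓ 01011✓ 01100✓ 01101✓ 01110✓ 01111✓ 10000✓ 10011✓ 10101✓ 10110✓ 10111✓ 11001✓ 11010✓ 11011✓ 11101✓ 11110✓ 11111✓
Round 1: -0000 -0101✓ -1011✓ -1101✓ -1110✓ -1111✓ 0-000 0-101✓ 01-00 01-11✓ 011-0✓ 011-1✓ 0110-✓ 0111-✓ 1-011✓ 1-101✓ 1-110✓ 1-111✓ 10-11✓ 101-1✓ 1011-✓ 11-01✓ 11-10✓ 11-11✓ 110-1✓ 1101-✓ 111-1✓ 1111-✓
Round 2: --101 -1-11 -11-1 -111- 011-- 1--11 1-1-1 1-11- 11--1 11-1-
PIs = {--101, -0000, -1-11, -11-1, -111-, 0-000, 01-00, 011--, 1--11, 1-1-1, 1-11-, 11--1, 11-1-}
Coverage chart:
  m0: -0000,0-000
  m5: --101 ←essential
  m8: 0-000,01-00
  m11: -1-11 ←essential
  m12: 01-00,011--
  m14: -111-,011--
  m15: -1-11,-11-1,-111-,011--
  m16: -0000 ←essential
  m19: 1--11 ←essential
  m21: --101,1-1-1
  m22: 1-11- ←essential
  m23: 1--11,1-1-1,1-11-
  m25: 11--1 ←essential
  m26: 11-1- ←essential
  m27: -1-11,1--11,11--1,11-1-
  m29: --101,-11-1,1-1-1,11--1
  m30: -111-,1-11-,11-1-
  m31: -1-11,-11-1,-111-,1--11,1-1-1,1-11-,11--1,11-1-
Essential: --101, -0000, -1-11, 1--11, 1-11-, 11--1, 11-1-

YES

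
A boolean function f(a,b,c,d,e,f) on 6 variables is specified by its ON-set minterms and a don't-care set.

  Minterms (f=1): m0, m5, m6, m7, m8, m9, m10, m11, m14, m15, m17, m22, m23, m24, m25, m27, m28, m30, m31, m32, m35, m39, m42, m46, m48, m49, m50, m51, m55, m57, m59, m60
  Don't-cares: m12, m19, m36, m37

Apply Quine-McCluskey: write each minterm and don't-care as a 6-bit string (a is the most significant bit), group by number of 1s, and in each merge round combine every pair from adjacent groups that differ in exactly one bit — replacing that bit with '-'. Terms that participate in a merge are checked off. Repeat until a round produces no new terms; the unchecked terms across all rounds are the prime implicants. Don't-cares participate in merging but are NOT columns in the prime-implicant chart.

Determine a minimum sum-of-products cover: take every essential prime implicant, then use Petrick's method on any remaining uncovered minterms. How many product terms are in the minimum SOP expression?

[col 0] 000000*, 000101*, 000110*, 000111*, 001000*, 001001*, 001010*, 001011*, 001100*, 001110*, 001111*, 010001*, 010011*, 010110*, 010111*, 011000*, 011001*, 011011*, 011100*, 011110*, 011111*, 100000*, 100011*, 100100*, 100101*, 100111*, 101010*, 101110*, 110000*, 110001*, 110010*, 110011*, 110111*, 111001*, 111011*, 111100*
[col 1] -00000, -00101*, -00111*, -01010*, -01110*, -10001*, -10011*, -10111*, -11001*, -11011*, -11100, 0-0110*, 0-0111*, 0-1000*, 0-1001*, 0-1011*, 0-1100*, 0-1110*, 0-1111*, 00-000, 00-110*, 00-111*, 0001-1*, 00011-*, 001-00*, 001-10*, 001-11*, 0010-0*, 0010-1*, 00100-*, 00101-*, 0011-0*, 00111-*, 01-001*, 01-011*, 01-110*, 01-111*, 010-11*, 0100-1*, 01011-*, 011-00*, 011-11*, 0110-1*, 01100-*, 0111-0*, 01111-*, 1-0000, 1-0011*, 1-0111*, 100-00, 100-11*, 1001-1*, 10010-, 101-10*, 11-001*, 11-011*, 110-11*, 1100-0*, 1100-1*, 11000-*, 11001-*, 1110-1*
[col 2] --0111, -001-1, -01-10, -1-001*, -1-011*, -10-11, -100-1*, -110-1*, 0--110*, 0--111*, 0-011-*, 0-1-00, 0-1-11, 0-10-1, 0-100-, 0-11-0, 0-111-*, 00-11-*, 001--0, 001-1-, 0010--, 01--11, 01-0-1*, 01-11-*, 1-0-11, 11-0-1*, 1100--
[col 3] -1-0-1, 0--11-
Prime implicants: --0111, -00000, -001-1, -01-10, -1-0-1, -10-11, -11100, 0--11-, 0-1-00, 0-1-11, 0-10-1, 0-100-, 0-11-0, 00-000, 001--0, 001-1-, 0010--, 01--11, 1-0-11, 1-0000, 100-00, 10010-, 1100--
PI chart (minterm → PIs covering it):
  0 | -00000,00-000
  5 | -001-1  (sole → essential)
  6 | 0--11-  (sole → essential)
  7 | --0111,-001-1,0--11-
  8 | 0-1-00,0-100-,00-000,001--0,0010--
  9 | 0-10-1,0-100-,0010--
  10 | -01-10,001--0,001-1-,0010--
  11 | 0-1-11,0-10-1,001-1-,0010--
  14 | -01-10,0--11-,0-11-0,001--0,001-1-
  15 | 0--11-,0-1-11,001-1-
  17 | -1-0-1  (sole → essential)
  22 | 0--11-  (sole → essential)
  23 | --0111,-10-11,0--11-,01--11
  24 | 0-1-00,0-100-
  25 | -1-0-1,0-10-1,0-100-
  27 | -1-0-1,0-1-11,0-10-1,01--11
  28 | -11100,0-1-00,0-11-0
  30 | 0--11-,0-11-0
  31 | 0--11-,0-1-11,01--11
  32 | -00000,1-0000,100-00
  35 | 1-0-11  (sole → essential)
  39 | --0111,-001-1,1-0-11
  42 | -01-10  (sole → essential)
  46 | -01-10  (sole → essential)
  48 | 1-0000,1100--
  49 | -1-0-1,1100--
  50 | 1100--  (sole → essential)
  51 | -1-0-1,-10-11,1-0-11,1100--
  55 | --0111,-10-11,1-0-11
  57 | -1-0-1  (sole → essential)
  59 | -1-0-1  (sole → essential)
  60 | -11100  (sole → essential)
Essential prime implicants: -001-1, -01-10, -1-0-1, -11100, 0--11-, 1-0-11, 1100--
Petrick residual → -00000, 0-1-00, 0-10-1
Minimum SOP uses 10 PIs: b'c'd'e'f' + b'c'df + b'cef' + bd'f + bcde'f' + a'de + a'ce'f' + a'cd'f + ac'ef + abc'd'

10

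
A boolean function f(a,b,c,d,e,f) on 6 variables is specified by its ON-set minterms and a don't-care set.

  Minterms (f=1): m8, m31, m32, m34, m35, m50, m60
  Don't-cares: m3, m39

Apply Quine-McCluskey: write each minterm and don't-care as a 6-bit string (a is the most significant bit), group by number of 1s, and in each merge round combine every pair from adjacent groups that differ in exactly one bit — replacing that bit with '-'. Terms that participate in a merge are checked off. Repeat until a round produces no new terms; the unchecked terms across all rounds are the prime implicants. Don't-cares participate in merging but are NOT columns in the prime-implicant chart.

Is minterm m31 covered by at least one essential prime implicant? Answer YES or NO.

size-2^0 implicants → 000011(✓)  001000  011111  100000(✓)  100010(✓)  100011(✓)  100111(✓)  110010(✓)  111100
size-2^1 implicants → -00011  1-0010  100-11  1000-0  10001-
Unchecked terms (primes): -00011, 001000, 011111, 1-0010, 100-11, 1000-0, 10001-, 111100
Minterm coverage:
  m8 ⊆ 001000 [E]
  m31 ⊆ 011111 [E]
  m32 ⊆ 1000-0 [E]
  m34 ⊆ 1-0010,1000-0,10001-
  m35 ⊆ -00011,100-11,10001-
  m50 ⊆ 1-0010 [E]
  m60 ⊆ 111100 [E]
E = {001000, 011111, 1-0010, 1000-0, 111100}

YES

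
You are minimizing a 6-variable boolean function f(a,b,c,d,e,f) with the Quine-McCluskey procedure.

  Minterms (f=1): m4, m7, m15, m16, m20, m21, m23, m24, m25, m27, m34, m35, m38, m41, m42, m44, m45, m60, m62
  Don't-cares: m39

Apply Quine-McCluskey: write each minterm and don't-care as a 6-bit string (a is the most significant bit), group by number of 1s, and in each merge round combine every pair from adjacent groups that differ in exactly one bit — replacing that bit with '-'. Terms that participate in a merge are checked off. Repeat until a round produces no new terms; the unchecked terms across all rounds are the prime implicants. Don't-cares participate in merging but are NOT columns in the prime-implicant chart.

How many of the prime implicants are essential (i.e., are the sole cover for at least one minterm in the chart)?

Round 0: 000100✓ 000111✓ 001111✓ 010000✓ 010100✓ 010101✓ 010111✓ 011000✓ 011001✓ 011011✓ 100010✓ 100011✓ 100110✓ 100111✓ 101001✓ 101010✓ 101100✓ 101101✓ 111100✓ 111110✓
Round 1: -00111 0-0100 0-0111 00-111 01-000 010-00 0101-1 01010- 0110-1 01100- 1-1100 10-010 100-10✓ 100-11✓ 10001-✓ 10011-✓ 101-01 10110- 1111-0
Round 2: 100-1-
PIs = {-00111, 0-0100, 0-0111, 00-111, 01-000, 010-00, 0101-1, 01010-, 0110-1, 01100-, 1-1100, 10-010, 100-1-, 101-01, 10110-, 1111-0}
Coverage chart:
  m4: 0-0100 ←essential
  m7: -00111,0-0111,00-111
  m15: 00-111 ←essential
  m16: 01-000,010-00
  m20: 0-0100,010-00,01010-
  m21: 0101-1,01010-
  m23: 0-0111,0101-1
  m24: 01-000,01100-
  m25: 0110-1,01100-
  m27: 0110-1 ←essential
  m34: 10-010,100-1-
  m35: 100-1- ←essential
  m38: 100-1- ←essential
  m41: 101-01 ←essential
  m42: 10-010 ←essential
  m44: 1-1100,10110-
  m45: 101-01,10110-
  m60: 1-1100,1111-0
  m62: 1111-0 ←essential
Essential: 0-0100, 00-111, 0110-1, 10-010, 100-1-, 101-01, 1111-0

7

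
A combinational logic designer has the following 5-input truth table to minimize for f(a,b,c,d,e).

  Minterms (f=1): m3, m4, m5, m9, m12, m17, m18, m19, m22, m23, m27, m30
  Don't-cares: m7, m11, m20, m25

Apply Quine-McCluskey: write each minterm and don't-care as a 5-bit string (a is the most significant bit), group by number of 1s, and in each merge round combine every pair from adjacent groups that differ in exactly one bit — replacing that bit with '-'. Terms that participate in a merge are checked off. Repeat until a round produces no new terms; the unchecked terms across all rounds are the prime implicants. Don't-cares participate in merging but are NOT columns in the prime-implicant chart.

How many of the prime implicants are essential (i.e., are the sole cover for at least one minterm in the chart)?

Round 0: 00011✓ 00100✓ 00101✓ 00111✓ 01001✓ 01011✓ 01100✓ 10001✓ 10010✓ 10011✓ 10100✓ 10110✓ 10111✓ 11001✓ 11011✓ 11110✓
Round 1: -0011✓ -0100 -0111✓ -1001✓ -1011✓ 0-011✓ 0-100 00-11✓ 001-1 0010- 010-1✓ 1-001✓ 1-011✓ 1-110 10-10✓ 10-11✓ 100-1✓ 1001-✓ 101-0 1011-✓ 110-1✓
Round 2: --011 -0-11 -10-1 1-0-1 10-1-
PIs = {--011, -0-11, -0100, -10-1, 0-100, 001-1, 0010-, 1-0-1, 1-110, 10-1-, 101-0}
Coverage chart:
  m3: --011,-0-11
  m4: -0100,0-100,0010-
  m5: 001-1,0010-
  m9: -10-1 ←essential
  m12: 0-100 ←essential
  m17: 1-0-1 ←essential
  m18: 10-1- ←essential
  m19: --011,-0-11,1-0-1,10-1-
  m22: 1-110,10-1-,101-0
  m23: -0-11,10-1-
  m27: --011,-10-1,1-0-1
  m30: 1-110 ←essential
Essential: -10-1, 0-100, 1-0-1, 1-110, 10-1-

5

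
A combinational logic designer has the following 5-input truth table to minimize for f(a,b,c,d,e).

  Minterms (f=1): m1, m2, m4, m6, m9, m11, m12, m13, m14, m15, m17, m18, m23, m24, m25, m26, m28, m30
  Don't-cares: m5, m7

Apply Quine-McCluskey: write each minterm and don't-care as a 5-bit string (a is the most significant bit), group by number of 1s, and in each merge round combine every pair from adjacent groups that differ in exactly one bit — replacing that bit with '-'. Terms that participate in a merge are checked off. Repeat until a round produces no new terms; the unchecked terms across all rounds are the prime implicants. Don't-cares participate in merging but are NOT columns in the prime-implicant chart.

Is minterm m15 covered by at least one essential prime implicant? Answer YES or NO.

size-2^0 implicants → 00001(✓)  00010(✓)  00100(✓)  00101(✓)  00110(✓)  00111(✓)  01001(✓)  01011(✓)  01100(✓)  01101(✓)  01110(✓)  01111(✓)  10001(✓)  10010(✓)  10111(✓)  11000(✓)  11001(✓)  11010(✓)  11100(✓)  11110(✓)
size-2^1 implicants → -0001(✓)  -0010  -0111  -1001(✓)  -1100(✓)  -1110(✓)  0-001(✓)  0-100(✓)  0-101(✓)  0-110(✓)  0-111(✓)  00-01(✓)  00-10  001-0(✓)  001-1(✓)  0010-(✓)  0011-(✓)  01-01(✓)  01-11(✓)  010-1(✓)  011-0(✓)  011-1(✓)  0110-(✓)  0111-(✓)  1-001(✓)  1-010  11-00(✓)  11-10(✓)  110-0(✓)  1100-  111-0(✓)
size-2^2 implicants → --001  -11-0  0--01  0-1-0(✓)  0-1-1(✓)  0-10-(✓)  0-11-(✓)  001--(✓)  01--1  011--(✓)  11--0
size-2^3 implicants → 0-1--
Unchecked terms (primes): --001, -0010, -0111, -11-0, 0--01, 0-1--, 00-10, 01--1, 1-010, 11--0, 1100-
Minterm coverage:
  m1 ⊆ --001,0--01
  m2 ⊆ -0010,00-10
  m4 ⊆ 0-1-- [E]
  m6 ⊆ 0-1--,00-10
  m9 ⊆ --001,0--01,01--1
  m11 ⊆ 01--1 [E]
  m12 ⊆ -11-0,0-1--
  m13 ⊆ 0--01,0-1--,01--1
  m14 ⊆ -11-0,0-1--
  m15 ⊆ 0-1--,01--1
  m17 ⊆ --001 [E]
  m18 ⊆ -0010,1-010
  m23 ⊆ -0111 [E]
  m24 ⊆ 11--0,1100-
  m25 ⊆ --001,1100-
  m26 ⊆ 1-010,11--0
  m28 ⊆ -11-0,11--0
  m30 ⊆ -11-0,11--0
E = {--001, -0111, 0-1--, 01--1}

YES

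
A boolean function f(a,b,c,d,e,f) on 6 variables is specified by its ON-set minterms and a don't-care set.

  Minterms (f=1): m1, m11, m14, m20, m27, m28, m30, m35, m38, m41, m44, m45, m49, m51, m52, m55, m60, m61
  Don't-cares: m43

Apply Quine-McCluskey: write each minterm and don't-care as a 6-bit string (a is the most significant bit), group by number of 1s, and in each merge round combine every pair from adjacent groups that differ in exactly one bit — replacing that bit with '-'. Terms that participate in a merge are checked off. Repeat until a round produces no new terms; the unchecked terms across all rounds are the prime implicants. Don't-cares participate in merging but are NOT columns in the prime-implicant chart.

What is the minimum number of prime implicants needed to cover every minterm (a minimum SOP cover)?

Round 0: 000001 001011✓ 001110✓ 010100✓ 011011✓ 011100✓ 011110✓ 100011✓ 100110 101001✓ 101011✓ 101100✓ 101101✓ 110001✓ 110011✓ 110100✓ 110111✓ 111100✓ 111101✓
Round 1: -01011 -10100✓ -11100✓ 0-1011 0-1110 01-100✓ 0111-0 1-0011 1-1100✓ 1-1101✓ 10-011 101-01 1010-1 10110-✓ 11-100✓ 110-11 1100-1 11110-✓
Round 2: -1-100 1-110-
PIs = {-01011, -1-100, 0-1011, 0-1110, 000001, 0111-0, 1-0011, 1-110-, 10-011, 100110, 101-01, 1010-1, 110-11, 1100-1}
Coverage chart:
  m1: 000001 ←essential
  m11: -01011,0-1011
  m14: 0-1110 ←essential
  m20: -1-100 ←essential
  m27: 0-1011 ←essential
  m28: -1-100,0111-0
  m30: 0-1110,0111-0
  m35: 1-0011,10-011
  m38: 100110 ←essential
  m41: 101-01,1010-1
  m44: 1-110- ←essential
  m45: 1-110-,101-01
  m49: 1100-1 ←essential
  m51: 1-0011,110-11,1100-1
  m52: -1-100 ←essential
  m55: 110-11 ←essential
  m60: -1-100,1-110-
  m61: 1-110- ←essential
Essential: -1-100, 0-1011, 0-1110, 000001, 1-110-, 100110, 110-11, 1100-1
Petrick residual → 1-0011, 101-01
Min cover (10 terms): bde'f' + a'cd'ef + a'cdef' + a'b'c'd'e'f + ac'd'ef + acde' + ab'c'def' + ab'ce'f + abc'ef + abc'd'f

10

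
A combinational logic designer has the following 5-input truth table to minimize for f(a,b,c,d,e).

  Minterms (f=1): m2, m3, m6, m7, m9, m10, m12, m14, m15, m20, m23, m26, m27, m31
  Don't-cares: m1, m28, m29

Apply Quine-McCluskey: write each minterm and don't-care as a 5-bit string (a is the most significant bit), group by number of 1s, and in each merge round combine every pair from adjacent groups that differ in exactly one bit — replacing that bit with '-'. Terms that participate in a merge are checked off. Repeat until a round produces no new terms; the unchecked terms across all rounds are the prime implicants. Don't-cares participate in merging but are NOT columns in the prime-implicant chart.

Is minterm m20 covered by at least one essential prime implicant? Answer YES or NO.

size-2^0 implicants → 00001(✓)  00010(✓)  00011(✓)  00110(✓)  00111(✓)  01001(✓)  01010(✓)  01100(✓)  01110(✓)  01111(✓)  10100(✓)  10111(✓)  11010(✓)  11011(✓)  11100(✓)  11101(✓)  11111(✓)
size-2^1 implicants → -0111(✓)  -1010  -1100  -1111(✓)  0-001  0-010(✓)  0-110(✓)  0-111(✓)  00-10(✓)  00-11(✓)  000-1  0001-(✓)  0011-(✓)  01-10(✓)  011-0  0111-(✓)  1-100  1-111(✓)  11-11  1101-  111-1  1110-
size-2^2 implicants → --111  0--10  0-11-  00-1-
Unchecked terms (primes): --111, -1010, -1100, 0--10, 0-001, 0-11-, 00-1-, 000-1, 011-0, 1-100, 11-11, 1101-, 111-1, 1110-
Minterm coverage:
  m2 ⊆ 0--10,00-1-
  m3 ⊆ 00-1-,000-1
  m6 ⊆ 0--10,0-11-,00-1-
  m7 ⊆ --111,0-11-,00-1-
  m9 ⊆ 0-001 [E]
  m10 ⊆ -1010,0--10
  m12 ⊆ -1100,011-0
  m14 ⊆ 0--10,0-11-,011-0
  m15 ⊆ --111,0-11-
  m20 ⊆ 1-100 [E]
  m23 ⊆ --111 [E]
  m26 ⊆ -1010,1101-
  m27 ⊆ 11-11,1101-
  m31 ⊆ --111,11-11,111-1
E = {--111, 0-001, 1-100}

YES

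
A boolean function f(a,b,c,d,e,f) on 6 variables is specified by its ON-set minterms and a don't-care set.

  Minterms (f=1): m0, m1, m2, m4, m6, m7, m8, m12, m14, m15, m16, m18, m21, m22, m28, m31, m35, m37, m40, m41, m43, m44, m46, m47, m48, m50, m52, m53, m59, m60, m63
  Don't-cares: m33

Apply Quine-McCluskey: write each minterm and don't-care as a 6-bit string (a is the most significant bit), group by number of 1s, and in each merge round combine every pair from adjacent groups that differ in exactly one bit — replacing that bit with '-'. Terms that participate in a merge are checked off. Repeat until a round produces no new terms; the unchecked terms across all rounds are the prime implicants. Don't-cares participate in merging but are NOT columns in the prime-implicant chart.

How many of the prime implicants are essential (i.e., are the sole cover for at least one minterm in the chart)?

8

[col 0] 000000*, 000001*, 000010*, 000100*, 000110*, 000111*, 001000*, 001100*, 001110*, 001111*, 010000*, 010010*, 010101*, 010110*, 011100*, 011111*, 100001*, 100011*, 100101*, 101000*, 101001*, 101011*, 101100*, 101110*, 101111*, 110000*, 110010*, 110100*, 110101*, 111011*, 111100*, 111111*
[col 1] -00001, -01000*, -01100*, -01110*, -01111*, -10000*, -10010*, -10101, -11100*, -11111*, 0-0000*, 0-0010*, 0-0110*, 0-1100*, 0-1111*, 00-000*, 00-100*, 00-110*, 00-111*, 000-00*, 000-10*, 0000-0*, 00000-, 0001-0*, 00011-*, 001-00*, 0011-0*, 00111-*, 010-10*, 0100-0*, 1-0101, 1-1011*, 1-1100*, 1-1111*, 10-001*, 10-011*, 100-01, 1000-1*, 101-00*, 101-11*, 1010-1*, 10100-, 1011-0*, 10111-*, 11-100, 110-00, 1100-0*, 11010-, 111-11*
[col 2] --1100, --1111, -01-00, -011-0, -0111-, -100-0, 0-0-10, 0-00-0, 00--00, 00-1-0, 00-11-, 000--0, 1-1-11, 10-0-1
Prime implicants: --1100, --1111, -00001, -01-00, -011-0, -0111-, -100-0, -10101, 0-0-10, 0-00-0, 00--00, 00-1-0, 00-11-, 000--0, 00000-, 1-0101, 1-1-11, 10-0-1, 100-01, 10100-, 11-100, 110-00, 11010-
PI chart (minterm → PIs covering it):
  0 | 0-00-0,00--00,000--0,00000-
  1 | -00001,00000-
  2 | 0-0-10,0-00-0,000--0
  4 | 00--00,00-1-0,000--0
  6 | 0-0-10,00-1-0,00-11-,000--0
  7 | 00-11-  (sole → essential)
  8 | -01-00,00--00
  12 | --1100,-01-00,-011-0,00--00,00-1-0
  14 | -011-0,-0111-,00-1-0,00-11-
  15 | --1111,-0111-,00-11-
  16 | -100-0,0-00-0
  18 | -100-0,0-0-10,0-00-0
  21 | -10101  (sole → essential)
  22 | 0-0-10  (sole → essential)
  28 | --1100  (sole → essential)
  31 | --1111  (sole → essential)
  35 | 10-0-1  (sole → essential)
  37 | 1-0101,100-01
  40 | -01-00,10100-
  41 | 10-0-1,10100-
  43 | 1-1-11,10-0-1
  44 | --1100,-01-00,-011-0
  46 | -011-0,-0111-
  47 | --1111,-0111-,1-1-11
  48 | -100-0,110-00
  50 | -100-0  (sole → essential)
  52 | 11-100,110-00,11010-
  53 | -10101,1-0101,11010-
  59 | 1-1-11  (sole → essential)
  60 | --1100,11-100
  63 | --1111,1-1-11
Essential prime implicants: --1100, --1111, -100-0, -10101, 0-0-10, 00-11-, 1-1-11, 10-0-1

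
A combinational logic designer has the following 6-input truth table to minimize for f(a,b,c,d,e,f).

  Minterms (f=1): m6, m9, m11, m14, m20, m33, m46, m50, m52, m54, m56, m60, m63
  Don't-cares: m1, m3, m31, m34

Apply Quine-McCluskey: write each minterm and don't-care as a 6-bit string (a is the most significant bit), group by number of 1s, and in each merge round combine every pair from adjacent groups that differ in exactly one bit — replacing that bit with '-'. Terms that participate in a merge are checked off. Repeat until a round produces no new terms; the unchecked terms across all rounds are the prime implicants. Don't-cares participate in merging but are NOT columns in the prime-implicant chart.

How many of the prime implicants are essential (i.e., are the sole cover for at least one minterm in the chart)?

7

size-2^0 implicants → 000001(✓)  000011(✓)  000110(✓)  001001(✓)  001011(✓)  001110(✓)  010100(✓)  011111(✓)  100001(✓)  100010(✓)  101110(✓)  110010(✓)  110100(✓)  110110(✓)  111000(✓)  111100(✓)  111111(✓)
size-2^1 implicants → -00001  -01110  -10100  -11111  00-001(✓)  00-011(✓)  00-110  0000-1(✓)  0010-1(✓)  1-0010  11-100  110-10  1101-0  111-00
size-2^2 implicants → 00-0-1
Unchecked terms (primes): -00001, -01110, -10100, -11111, 00-0-1, 00-110, 1-0010, 11-100, 110-10, 1101-0, 111-00
Minterm coverage:
  m6 ⊆ 00-110 [E]
  m9 ⊆ 00-0-1 [E]
  m11 ⊆ 00-0-1 [E]
  m14 ⊆ -01110,00-110
  m20 ⊆ -10100 [E]
  m33 ⊆ -00001 [E]
  m46 ⊆ -01110 [E]
  m50 ⊆ 1-0010,110-10
  m52 ⊆ -10100,11-100,1101-0
  m54 ⊆ 110-10,1101-0
  m56 ⊆ 111-00 [E]
  m60 ⊆ 11-100,111-00
  m63 ⊆ -11111 [E]
E = {-00001, -01110, -10100, -11111, 00-0-1, 00-110, 111-00}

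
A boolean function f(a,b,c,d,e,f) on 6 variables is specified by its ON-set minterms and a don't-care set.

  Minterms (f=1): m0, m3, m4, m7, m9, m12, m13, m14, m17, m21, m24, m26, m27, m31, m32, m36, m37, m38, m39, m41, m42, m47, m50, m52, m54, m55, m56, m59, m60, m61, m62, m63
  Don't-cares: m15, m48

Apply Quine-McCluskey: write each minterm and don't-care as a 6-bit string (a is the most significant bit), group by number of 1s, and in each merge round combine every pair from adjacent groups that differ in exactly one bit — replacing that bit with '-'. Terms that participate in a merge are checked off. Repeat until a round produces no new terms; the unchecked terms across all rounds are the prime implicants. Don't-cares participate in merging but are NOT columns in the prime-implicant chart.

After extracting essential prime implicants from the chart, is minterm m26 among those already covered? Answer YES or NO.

NO

Round 0: 000000✓ 000011✓ 000100✓ 000111✓ 001001✓ 001100✓ 001101✓ 001110✓ 001111✓ 010001✓ 010101✓ 011000✓ 011010✓ 011011✓ 011111✓ 100000✓ 100100✓ 100101✓ 100110✓ 100111✓ 101001✓ 101010 101111✓ 110000✓ 110010✓ 110100✓ 110110✓ 110111✓ 111000✓ 111011✓ 111100✓ 111101✓ 111110✓ 111111✓
Round 1: -00000✓ -00100✓ -00111✓ -01001 -01111✓ -11000 -11011✓ -11111✓ 0-1111✓ 00-100 00-111✓ 000-00✓ 000-11 001-01 0011-0✓ 0011-1✓ 00110-✓ 00111-✓ 010-01 011-11✓ 0110-0 01101- 1-0000✓ 1-0100✓ 1-0110✓ 1-0111✓ 1-1111✓ 10-111✓ 100-00✓ 1001-0✓ 1001-1✓ 10010-✓ 10011-✓ 11-000✓ 11-100✓ 11-110✓ 11-111✓ 110-00✓ 110-10✓ 1100-0✓ 1101-0✓ 11011-✓ 111-00✓ 111-11✓ 1111-0✓ 1111-1✓ 11110-✓ 11111-✓
Round 2: --1111 -0-111 -00-00 -11-11 0011-- 1--111 1-0-00 1-01-0 1-011- 1001-- 11--00 11-1-0 11-11- 110--0 1111--
PIs = {--1111, -0-111, -00-00, -01001, -11-11, -11000, 00-100, 000-11, 001-01, 0011--, 010-01, 0110-0, 01101-, 1--111, 1-0-00, 1-01-0, 1-011-, 1001--, 101010, 11--00, 11-1-0, 11-11-, 110--0, 1111--}
Coverage chart:
  m0: -00-00 ←essential
  m3: 000-11 ←essential
  m4: -00-00,00-100
  m7: -0-111,000-11
  m9: -01001,001-01
  m12: 00-100,0011--
  m13: 001-01,0011--
  m14: 0011-- ←essential
  m17: 010-01 ←essential
  m21: 010-01 ←essential
  m24: -11000,0110-0
  m26: 0110-0,01101-
  m27: -11-11,01101-
  m31: --1111,-11-11
  m32: -00-00,1-0-00
  m36: -00-00,1-0-00,1-01-0,1001--
  m37: 1001-- ←essential
  m38: 1-01-0,1-011-,1001--
  m39: -0-111,1--111,1-011-,1001--
  m41: -01001 ←essential
  m42: 101010 ←essential
  m47: --1111,-0-111,1--111
  m50: 110--0 ←essential
  m52: 1-0-00,1-01-0,11--00,11-1-0,110--0
  m54: 1-01-0,1-011-,11-1-0,11-11-,110--0
  m55: 1--111,1-011-,11-11-
  m56: -11000,11--00
  m59: -11-11 ←essential
  m60: 11--00,11-1-0,1111--
  m61: 1111-- ←essential
  m62: 11-1-0,11-11-,1111--
  m63: --1111,-11-11,1--111,11-11-,1111--
Essential: -00-00, -01001, -11-11, 000-11, 0011--, 010-01, 1001--, 101010, 110--0, 1111--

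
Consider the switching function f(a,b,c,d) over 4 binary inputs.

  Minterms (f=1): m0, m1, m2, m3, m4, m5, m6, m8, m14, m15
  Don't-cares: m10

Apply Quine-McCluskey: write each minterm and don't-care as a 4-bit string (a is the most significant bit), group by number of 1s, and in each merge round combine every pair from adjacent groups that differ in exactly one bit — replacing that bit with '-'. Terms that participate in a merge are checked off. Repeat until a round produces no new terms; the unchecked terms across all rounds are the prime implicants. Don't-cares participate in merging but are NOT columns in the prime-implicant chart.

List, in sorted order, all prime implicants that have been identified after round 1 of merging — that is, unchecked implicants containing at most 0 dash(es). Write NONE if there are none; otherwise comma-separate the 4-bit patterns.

NONE

Round 0: 0000✓ 0001✓ 0010✓ 0011✓ 0100✓ 0101✓ 0110✓ 1000✓ 1010✓ 1110✓ 1111✓
Round 1: -000✓ -010✓ -110✓ 0-00✓ 0-01✓ 0-10✓ 00-0✓ 00-1✓ 000-✓ 001-✓ 01-0✓ 010-✓ 1-10✓ 10-0✓ 111-
Round 2: --10 -0-0 0--0 0-0- 00--
PIs = {--10, -0-0, 0--0, 0-0-, 00--, 111-}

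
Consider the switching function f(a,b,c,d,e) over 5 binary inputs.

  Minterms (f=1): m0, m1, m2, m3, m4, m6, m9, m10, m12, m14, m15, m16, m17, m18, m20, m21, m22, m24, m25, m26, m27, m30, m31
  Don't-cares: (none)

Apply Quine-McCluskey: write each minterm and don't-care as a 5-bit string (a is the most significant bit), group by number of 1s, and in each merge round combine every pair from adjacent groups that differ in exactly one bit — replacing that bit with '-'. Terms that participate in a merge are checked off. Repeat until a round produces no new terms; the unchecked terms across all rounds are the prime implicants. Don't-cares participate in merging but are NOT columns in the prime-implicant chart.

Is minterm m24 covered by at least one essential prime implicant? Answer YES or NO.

[col 0] 00000*, 00001*, 00010*, 00011*, 00100*, 00110*, 01001*, 01010*, 01100*, 01110*, 01111*, 10000*, 10001*, 10010*, 10100*, 10101*, 10110*, 11000*, 11001*, 11010*, 11011*, 11110*, 11111*
[col 1] -0000*, -0001*, -0010*, -0100*, -0110*, -1001*, -1010*, -1110*, -1111*, 0-001*, 0-010*, 0-100*, 0-110*, 00-00*, 00-10*, 000-0*, 000-1*, 0000-*, 0001-*, 001-0*, 01-10*, 011-0*, 0111-*, 1-000*, 1-001*, 1-010*, 1-110*, 10-00*, 10-01*, 10-10*, 100-0*, 1000-*, 101-0*, 1010-*, 11-10*, 11-11*, 110-0*, 110-1*, 1100-*, 1101-*, 1111-*
[col 2] --001, --010*, --110*, -0-00*, -0-10*, -00-0*, -000-, -01-0*, -1-10*, -111-, 0--10*, 0-1-0, 00--0*, 000--, 1--10*, 1-0-0, 1-00-, 10--0*, 10-0-, 11-1-, 110--
[col 3] ---10, -0--0
Prime implicants: ---10, --001, -0--0, -000-, -111-, 0-1-0, 000--, 1-0-0, 1-00-, 10-0-, 11-1-, 110--
PI chart (minterm → PIs covering it):
  0 | -0--0,-000-,000--
  1 | --001,-000-,000--
  2 | ---10,-0--0,000--
  3 | 000--  (sole → essential)
  4 | -0--0,0-1-0
  6 | ---10,-0--0,0-1-0
  9 | --001  (sole → essential)
  10 | ---10  (sole → essential)
  12 | 0-1-0  (sole → essential)
  14 | ---10,-111-,0-1-0
  15 | -111-  (sole → essential)
  16 | -0--0,-000-,1-0-0,1-00-,10-0-
  17 | --001,-000-,1-00-,10-0-
  18 | ---10,-0--0,1-0-0
  20 | -0--0,10-0-
  21 | 10-0-  (sole → essential)
  22 | ---10,-0--0
  24 | 1-0-0,1-00-,110--
  25 | --001,1-00-,110--
  26 | ---10,1-0-0,11-1-,110--
  27 | 11-1-,110--
  30 | ---10,-111-,11-1-
  31 | -111-,11-1-
Essential prime implicants: ---10, --001, -111-, 0-1-0, 000--, 10-0-

NO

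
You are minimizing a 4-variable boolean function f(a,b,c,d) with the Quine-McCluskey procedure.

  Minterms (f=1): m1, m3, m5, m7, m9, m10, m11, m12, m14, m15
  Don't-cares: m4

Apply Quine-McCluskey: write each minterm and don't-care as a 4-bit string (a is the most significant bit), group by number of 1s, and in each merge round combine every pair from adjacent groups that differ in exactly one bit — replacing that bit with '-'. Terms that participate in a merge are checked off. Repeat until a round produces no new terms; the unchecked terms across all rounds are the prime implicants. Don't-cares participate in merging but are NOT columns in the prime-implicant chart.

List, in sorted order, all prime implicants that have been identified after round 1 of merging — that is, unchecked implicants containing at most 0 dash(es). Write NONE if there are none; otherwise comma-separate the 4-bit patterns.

[col 0] 0001*, 0011*, 0100*, 0101*, 0111*, 1001*, 1010*, 1011*, 1100*, 1110*, 1111*
[col 1] -001*, -011*, -100, -111*, 0-01*, 0-11*, 00-1*, 01-1*, 010-, 1-10*, 1-11*, 10-1*, 101-*, 11-0, 111-*
[col 2] --11, -0-1, 0--1, 1-1-
Prime implicants: --11, -0-1, -100, 0--1, 010-, 1-1-, 11-0

NONE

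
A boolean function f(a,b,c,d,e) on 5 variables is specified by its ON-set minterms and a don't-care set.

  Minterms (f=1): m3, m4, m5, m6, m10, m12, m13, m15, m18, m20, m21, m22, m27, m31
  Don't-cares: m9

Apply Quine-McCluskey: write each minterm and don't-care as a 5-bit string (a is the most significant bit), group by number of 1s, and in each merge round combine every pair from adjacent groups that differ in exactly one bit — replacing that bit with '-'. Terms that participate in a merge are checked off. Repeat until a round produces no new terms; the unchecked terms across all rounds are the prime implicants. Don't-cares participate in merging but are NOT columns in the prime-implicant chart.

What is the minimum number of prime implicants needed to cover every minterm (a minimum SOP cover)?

Round 0: 00011 00100✓ 00101✓ 00110✓ 01001✓ 01010 01100✓ 01101✓ 01111✓ 10010✓ 10100✓ 10101✓ 10110✓ 11011✓ 11111✓
Round 1: -0100✓ -0101✓ -0110✓ -1111 0-100✓ 0-101✓ 001-0✓ 0010-✓ 01-01 011-1 0110-✓ 10-10 101-0✓ 1010-✓ 11-11
Round 2: -01-0 -010- 0-10-
PIs = {-01-0, -010-, -1111, 0-10-, 00011, 01-01, 01010, 011-1, 10-10, 11-11}
Coverage chart:
  m3: 00011 ←essential
  m4: -01-0,-010-,0-10-
  m5: -010-,0-10-
  m6: -01-0 ←essential
  m10: 01010 ←essential
  m12: 0-10- ←essential
  m13: 0-10-,01-01,011-1
  m15: -1111,011-1
  m18: 10-10 ←essential
  m20: -01-0,-010-
  m21: -010- ←essential
  m22: -01-0,10-10
  m27: 11-11 ←essential
  m31: -1111,11-11
Essential: -01-0, -010-, 0-10-, 00011, 01010, 10-10, 11-11
Petrick residual → -1111
Min cover (8 terms): b'ce' + b'cd' + bcde + a'cd' + a'b'c'de + a'bc'de' + ab'de' + abde

8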